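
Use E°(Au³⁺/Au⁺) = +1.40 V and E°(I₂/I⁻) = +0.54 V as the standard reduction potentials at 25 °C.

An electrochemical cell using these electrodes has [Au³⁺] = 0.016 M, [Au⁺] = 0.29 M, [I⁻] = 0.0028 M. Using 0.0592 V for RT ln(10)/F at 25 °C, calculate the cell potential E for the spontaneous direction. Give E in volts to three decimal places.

Au³⁺/Au⁺ is the cathode (higher E°), I₂/I⁻ the anode: E°cell = +1.40 − (+0.54) = +0.86 V, n = 2.
Overall: Au³⁺(aq) + 2 I⁻(aq) → Au⁺(aq) + I₂(s)
Q = [Au⁺] / ([Au³⁺]·[I⁻]^2); log Q = 6.364.
E = E° − (0.0592/n) log Q = +0.86 − (0.0592/2)(6.364) = +0.672 V.

+0.672 V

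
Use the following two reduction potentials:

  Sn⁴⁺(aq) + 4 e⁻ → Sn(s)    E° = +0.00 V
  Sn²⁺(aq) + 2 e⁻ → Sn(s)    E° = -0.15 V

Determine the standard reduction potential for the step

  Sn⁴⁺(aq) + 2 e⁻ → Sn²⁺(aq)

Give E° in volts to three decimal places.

+0.150 V

Sequential free energies add, so n₃E°₃ = n₁E°₁ + n₂E°₂.
With n₃ = 4, and the known step contributing 2×(-0.15) V, the unknown satisfies 2·E° = 4×(+0.00) − 2×(-0.15) = +0.300.
E° = +0.300 / 2 = +0.150 V.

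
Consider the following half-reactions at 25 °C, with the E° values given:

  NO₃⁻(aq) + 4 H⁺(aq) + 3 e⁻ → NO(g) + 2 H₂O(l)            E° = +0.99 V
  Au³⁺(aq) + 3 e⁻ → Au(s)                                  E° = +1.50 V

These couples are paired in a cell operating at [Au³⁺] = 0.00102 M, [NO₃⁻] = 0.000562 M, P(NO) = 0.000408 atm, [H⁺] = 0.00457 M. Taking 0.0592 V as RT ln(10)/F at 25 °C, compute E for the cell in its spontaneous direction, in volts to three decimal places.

Au³⁺/Au is the cathode (higher E°), NO₃⁻/NO the anode: E°cell = +1.50 − (+0.99) = +0.51 V, n = 3.
Overall: Au³⁺(aq) + NO(g) + 2 H₂O(l) → Au(s) + NO₃⁻(aq) + 4 H⁺(aq)
Q = [NO₃⁻]·[H⁺]^4 / ([Au³⁺]·P(NO)); log Q = -6.230.
E = E° − (0.0592/n) log Q = +0.51 − (0.0592/3)(-6.230) = +0.633 V.

+0.633 V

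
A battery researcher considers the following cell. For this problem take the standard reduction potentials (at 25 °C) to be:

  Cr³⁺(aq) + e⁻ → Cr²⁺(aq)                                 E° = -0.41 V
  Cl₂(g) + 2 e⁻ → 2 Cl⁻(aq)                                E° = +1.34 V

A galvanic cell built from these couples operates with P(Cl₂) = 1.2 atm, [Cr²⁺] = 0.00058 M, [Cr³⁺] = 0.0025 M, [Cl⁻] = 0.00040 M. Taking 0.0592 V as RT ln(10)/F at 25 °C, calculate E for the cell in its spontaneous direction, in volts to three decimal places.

Cl₂/Cl⁻ is the cathode (higher E°), Cr³⁺/Cr²⁺ the anode: E°cell = +1.34 − (-0.41) = +1.75 V, n = 2.
Overall: Cl₂(g) + 2 Cr²⁺(aq) → 2 Cl⁻(aq) + 2 Cr³⁺(aq)
Q = [Cl⁻]^2·[Cr³⁺]^2 / (P(Cl₂)·[Cr²⁺]^2); log Q = -5.606.
E = E° − (0.0592/n) log Q = +1.75 − (0.0592/2)(-5.606) = +1.916 V.

+1.916 V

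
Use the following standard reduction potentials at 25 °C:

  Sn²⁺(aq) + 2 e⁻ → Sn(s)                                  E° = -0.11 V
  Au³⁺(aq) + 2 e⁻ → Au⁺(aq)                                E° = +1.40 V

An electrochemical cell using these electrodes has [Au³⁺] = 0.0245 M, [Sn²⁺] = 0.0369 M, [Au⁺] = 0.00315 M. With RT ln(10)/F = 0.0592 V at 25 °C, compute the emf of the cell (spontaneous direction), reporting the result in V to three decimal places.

+1.579 V

Au³⁺/Au⁺ is the cathode (higher E°), Sn²⁺/Sn the anode: E°cell = +1.40 − (-0.11) = +1.51 V, n = 2.
Overall: Au³⁺(aq) + Sn(s) → Au⁺(aq) + Sn²⁺(aq)
Q = [Au⁺]·[Sn²⁺] / ([Au³⁺]); log Q = -2.324.
E = E° − (0.0592/n) log Q = +1.51 − (0.0592/2)(-2.324) = +1.579 V.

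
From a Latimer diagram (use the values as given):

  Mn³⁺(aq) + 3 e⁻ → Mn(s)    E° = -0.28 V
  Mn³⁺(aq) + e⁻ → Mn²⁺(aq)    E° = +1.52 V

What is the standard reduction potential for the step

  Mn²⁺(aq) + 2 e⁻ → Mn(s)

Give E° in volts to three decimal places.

Sequential free energies add, so n₃E°₃ = n₁E°₁ + n₂E°₂.
With n₃ = 3, and the known step contributing 1×(+1.52) V, the unknown satisfies 2·E° = 3×(-0.28) − 1×(+1.52) = -2.360.
E° = -2.360 / 2 = -1.180 V.

-1.180 V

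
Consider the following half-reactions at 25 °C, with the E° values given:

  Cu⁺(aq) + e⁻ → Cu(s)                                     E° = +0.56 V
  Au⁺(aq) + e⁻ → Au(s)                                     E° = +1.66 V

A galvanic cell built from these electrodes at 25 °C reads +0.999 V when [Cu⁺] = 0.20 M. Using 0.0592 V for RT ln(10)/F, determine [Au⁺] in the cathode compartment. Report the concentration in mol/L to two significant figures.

Au⁺/Au is the cathode, Cu⁺/Cu the anode: E°cell = +1.10 V, n = 1.
Overall reaction: Au⁺(aq) + Cu(s) → Au(s) + Cu⁺(aq); Q = [Cu⁺]^1/[Au⁺]^1.
From E = E° − (0.0592/n) log Q: log Q = (E° − E)·n/0.0592 = (+1.10 − (+0.999))·1/0.0592 = 1.7061.
So 1·log[Au⁺] = 1·log(0.2) − log Q = -0.6990 − (1.7061) = -2.4051; [Au⁺] = 10^(-2.4051) ≈ 0.0039 M.

0.0039 M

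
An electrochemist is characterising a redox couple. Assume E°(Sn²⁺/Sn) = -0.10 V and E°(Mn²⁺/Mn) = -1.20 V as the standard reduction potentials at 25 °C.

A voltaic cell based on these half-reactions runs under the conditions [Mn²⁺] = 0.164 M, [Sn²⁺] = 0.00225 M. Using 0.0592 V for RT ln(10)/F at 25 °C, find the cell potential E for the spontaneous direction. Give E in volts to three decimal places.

Sn²⁺/Sn is the cathode (higher E°), Mn²⁺/Mn the anode: E°cell = -0.10 − (-1.20) = +1.10 V, n = 2.
Overall: Sn²⁺(aq) + Mn(s) → Sn(s) + Mn²⁺(aq)
Q = [Mn²⁺] / ([Sn²⁺]); log Q = 1.863.
E = E° − (0.0592/n) log Q = +1.10 − (0.0592/2)(1.863) = +1.045 V.

+1.045 V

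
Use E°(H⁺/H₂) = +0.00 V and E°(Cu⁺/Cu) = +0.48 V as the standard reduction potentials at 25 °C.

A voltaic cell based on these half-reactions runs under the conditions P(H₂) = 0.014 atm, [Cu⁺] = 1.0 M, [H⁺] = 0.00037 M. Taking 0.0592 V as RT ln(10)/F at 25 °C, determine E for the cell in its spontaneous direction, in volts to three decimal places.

+0.628 V

Cu⁺/Cu is the cathode (higher E°), H⁺/H₂ the anode: E°cell = +0.48 − (+0.00) = +0.48 V, n = 2.
Overall: 2 Cu⁺(aq) + H₂(g) → 2 Cu(s) + 2 H⁺(aq)
Q = [H⁺]^2 / ([Cu⁺]^2·P(H₂)); log Q = -5.010.
E = E° − (0.0592/n) log Q = +0.48 − (0.0592/2)(-5.010) = +0.628 V.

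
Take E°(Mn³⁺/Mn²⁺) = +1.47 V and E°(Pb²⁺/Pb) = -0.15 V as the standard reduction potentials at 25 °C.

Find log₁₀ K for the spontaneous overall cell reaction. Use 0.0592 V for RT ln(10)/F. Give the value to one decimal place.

Cathode: Mn³⁺/Mn²⁺; anode: Pb²⁺/Pb. E°cell = +1.62 V, n = 2.
log K = nE°cell / 0.0592 = (2)(+1.62) / 0.0592 = 54.7.

54.7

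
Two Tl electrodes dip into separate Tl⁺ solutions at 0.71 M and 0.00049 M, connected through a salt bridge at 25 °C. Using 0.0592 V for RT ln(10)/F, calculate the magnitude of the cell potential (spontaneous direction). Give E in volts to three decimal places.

For a concentration cell E°cell = 0. The 0.71 M side is the cathode (reduction is favoured where [Tl⁺] is higher).
With n = 1, E = −(0.0592/1) log([Tl⁺]ₐₙ/[Tl⁺]꜀ₐₜ) = −(0.0592/1) log(0.00049/0.71) = −(0.0592/1)(-3.161) = +0.187 V.

+0.187 V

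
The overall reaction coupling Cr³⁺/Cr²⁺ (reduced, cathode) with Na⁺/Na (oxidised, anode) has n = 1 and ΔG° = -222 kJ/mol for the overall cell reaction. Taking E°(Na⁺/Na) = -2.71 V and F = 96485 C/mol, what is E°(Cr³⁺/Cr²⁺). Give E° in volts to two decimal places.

-0.41 V

E°cell = −ΔG°/(nF) = −(-222×10³)/((1)(96485)) = +2.301 V.
Since Cr³⁺/Cr²⁺ is the cathode and Na⁺/Na the anode, E°cell = E°(Cr³⁺/Cr²⁺) − E°(Na⁺/Na).
So E°(Cr³⁺/Cr²⁺) = E°cell + E°(Na⁺/Na) = +2.301 + (-2.71) = -0.41 V.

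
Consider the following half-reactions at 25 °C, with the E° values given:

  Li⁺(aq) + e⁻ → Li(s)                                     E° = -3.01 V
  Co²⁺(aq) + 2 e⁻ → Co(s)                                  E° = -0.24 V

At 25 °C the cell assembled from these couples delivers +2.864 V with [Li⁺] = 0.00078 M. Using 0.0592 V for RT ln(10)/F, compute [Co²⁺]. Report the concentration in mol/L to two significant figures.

Co²⁺/Co is the cathode, Li⁺/Li the anode: E°cell = +2.77 V, n = 2.
Overall reaction: Co²⁺(aq) + 2 Li(s) → Co(s) + 2 Li⁺(aq); Q = [Li⁺]^2/[Co²⁺]^1.
From E = E° − (0.0592/n) log Q: log Q = (E° − E)·n/0.0592 = (+2.77 − (+2.864))·2/0.0592 = -3.1757.
So 1·log[Co²⁺] = 2·log(0.00078) − log Q = -6.2158 − (-3.1757) = -3.0401; [Co²⁺] = 10^(-3.0401) ≈ 0.00091 M.

0.00091 M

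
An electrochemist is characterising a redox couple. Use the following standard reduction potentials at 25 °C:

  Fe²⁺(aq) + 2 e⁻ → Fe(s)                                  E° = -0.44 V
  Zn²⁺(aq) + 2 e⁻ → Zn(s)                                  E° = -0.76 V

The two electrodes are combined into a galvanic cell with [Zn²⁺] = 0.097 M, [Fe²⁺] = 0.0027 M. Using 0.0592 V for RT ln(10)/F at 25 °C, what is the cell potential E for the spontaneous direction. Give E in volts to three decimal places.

Fe²⁺/Fe is the cathode (higher E°), Zn²⁺/Zn the anode: E°cell = -0.44 − (-0.76) = +0.32 V, n = 2.
Overall: Fe²⁺(aq) + Zn(s) → Fe(s) + Zn²⁺(aq)
Q = [Zn²⁺] / ([Fe²⁺]); log Q = 1.555.
E = E° − (0.0592/n) log Q = +0.32 − (0.0592/2)(1.555) = +0.274 V.

+0.274 V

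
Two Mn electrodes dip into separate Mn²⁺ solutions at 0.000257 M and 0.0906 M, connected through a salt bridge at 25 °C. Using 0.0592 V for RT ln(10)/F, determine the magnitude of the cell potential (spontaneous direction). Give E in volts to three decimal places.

For a concentration cell E°cell = 0. The 0.0906 M side is the cathode (reduction is favoured where [Mn²⁺] is higher).
With n = 2, E = −(0.0592/2) log([Mn²⁺]ₐₙ/[Mn²⁺]꜀ₐₜ) = −(0.0592/2) log(0.000257/0.0906) = −(0.0592/2)(-2.547) = +0.075 V.

+0.075 V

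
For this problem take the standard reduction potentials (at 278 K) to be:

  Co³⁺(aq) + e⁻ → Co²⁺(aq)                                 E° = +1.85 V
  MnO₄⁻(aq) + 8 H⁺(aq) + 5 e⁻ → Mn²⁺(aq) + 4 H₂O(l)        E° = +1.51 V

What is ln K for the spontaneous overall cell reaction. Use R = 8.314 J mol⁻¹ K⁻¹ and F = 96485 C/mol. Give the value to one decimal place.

71.0

Cathode: Co³⁺/Co²⁺; anode: MnO₄⁻/Mn²⁺. E°cell = (+1.85) − (+1.51) = +0.34 V, with n = 5.
ΔG° = −nFE° = −RT ln K, so ln K = nFE°/(RT) = (5)(96485)(+0.34) / ((8.314)(278)) = 70.967.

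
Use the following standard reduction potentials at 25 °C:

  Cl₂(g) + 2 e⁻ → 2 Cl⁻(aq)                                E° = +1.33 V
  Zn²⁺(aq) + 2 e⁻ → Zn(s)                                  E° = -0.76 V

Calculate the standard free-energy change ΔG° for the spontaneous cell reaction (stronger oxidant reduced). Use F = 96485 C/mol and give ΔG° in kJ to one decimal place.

-403.3 kJ

Cl₂/Cl⁻ (E° = +1.33 V) is the cathode; Zn²⁺/Zn (E° = -0.76 V) is the anode, so E°cell = +2.09 V.
Balancing electrons gives n = 2 (lcm of 2 and 2).
ΔG° = −nFE° = −(2)(96485)(+2.09) = -403,307 J = -403.3 kJ.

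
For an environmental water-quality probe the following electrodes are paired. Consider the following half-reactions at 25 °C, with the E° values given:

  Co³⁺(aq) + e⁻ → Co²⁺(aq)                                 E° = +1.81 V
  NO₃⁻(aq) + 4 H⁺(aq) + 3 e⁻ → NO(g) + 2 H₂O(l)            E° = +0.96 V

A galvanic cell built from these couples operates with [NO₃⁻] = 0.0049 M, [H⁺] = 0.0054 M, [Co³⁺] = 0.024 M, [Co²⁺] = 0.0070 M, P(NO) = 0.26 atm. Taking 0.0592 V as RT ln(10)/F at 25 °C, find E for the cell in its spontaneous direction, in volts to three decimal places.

+1.095 V

Co³⁺/Co²⁺ is the cathode (higher E°), NO₃⁻/NO the anode: E°cell = +1.81 − (+0.96) = +0.85 V, n = 3.
Overall: 3 Co³⁺(aq) + NO(g) + 2 H₂O(l) → 3 Co²⁺(aq) + NO₃⁻(aq) + 4 H⁺(aq)
Q = [Co²⁺]^3·[NO₃⁻]·[H⁺]^4 / ([Co³⁺]^3·P(NO)); log Q = -12.401.
E = E° − (0.0592/n) log Q = +0.85 − (0.0592/3)(-12.401) = +1.095 V.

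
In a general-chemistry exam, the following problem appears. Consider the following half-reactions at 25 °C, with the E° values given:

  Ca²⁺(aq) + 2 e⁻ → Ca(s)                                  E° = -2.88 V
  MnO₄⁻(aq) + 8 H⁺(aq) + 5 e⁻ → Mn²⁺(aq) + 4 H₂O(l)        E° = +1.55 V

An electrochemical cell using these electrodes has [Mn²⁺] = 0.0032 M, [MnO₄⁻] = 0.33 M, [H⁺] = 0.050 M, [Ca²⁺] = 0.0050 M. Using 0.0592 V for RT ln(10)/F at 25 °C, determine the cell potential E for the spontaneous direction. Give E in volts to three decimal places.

MnO₄⁻/Mn²⁺ is the cathode (higher E°), Ca²⁺/Ca the anode: E°cell = +1.55 − (-2.88) = +4.43 V, n = 10.
Overall: 2 MnO₄⁻(aq) + 16 H⁺(aq) + 5 Ca(s) → 2 Mn²⁺(aq) + 8 H₂O(l) + 5 Ca²⁺(aq)
Q = [Mn²⁺]^2·[Ca²⁺]^5 / ([MnO₄⁻]^2·[H⁺]^16); log Q = 5.285.
E = E° − (0.0592/n) log Q = +4.43 − (0.0592/10)(5.285) = +4.399 V.

+4.399 V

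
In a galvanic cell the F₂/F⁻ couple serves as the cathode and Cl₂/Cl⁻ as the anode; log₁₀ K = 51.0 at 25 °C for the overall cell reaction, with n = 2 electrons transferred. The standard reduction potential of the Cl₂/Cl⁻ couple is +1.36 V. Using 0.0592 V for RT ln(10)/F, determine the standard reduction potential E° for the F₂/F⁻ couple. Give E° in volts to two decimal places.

+2.87 V

E°cell = (0.0592/n)·log K = (0.0592/2)(51.0) = +1.510 V.
Since F₂/F⁻ is the cathode and Cl₂/Cl⁻ the anode, E°cell = E°(F₂/F⁻) − E°(Cl₂/Cl⁻).
So E°(F₂/F⁻) = E°cell + E°(Cl₂/Cl⁻) = +1.510 + (+1.36) = +2.87 V.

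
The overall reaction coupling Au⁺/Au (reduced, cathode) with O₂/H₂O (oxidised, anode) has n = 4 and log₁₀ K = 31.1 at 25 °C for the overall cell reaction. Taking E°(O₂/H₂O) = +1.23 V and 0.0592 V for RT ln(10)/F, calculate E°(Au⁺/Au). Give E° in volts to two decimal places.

+1.69 V

E°cell = (0.0592/n)·log K = (0.0592/4)(31.1) = +0.460 V.
Since Au⁺/Au is the cathode and O₂/H₂O the anode, E°cell = E°(Au⁺/Au) − E°(O₂/H₂O).
So E°(Au⁺/Au) = E°cell + E°(O₂/H₂O) = +0.460 + (+1.23) = +1.69 V.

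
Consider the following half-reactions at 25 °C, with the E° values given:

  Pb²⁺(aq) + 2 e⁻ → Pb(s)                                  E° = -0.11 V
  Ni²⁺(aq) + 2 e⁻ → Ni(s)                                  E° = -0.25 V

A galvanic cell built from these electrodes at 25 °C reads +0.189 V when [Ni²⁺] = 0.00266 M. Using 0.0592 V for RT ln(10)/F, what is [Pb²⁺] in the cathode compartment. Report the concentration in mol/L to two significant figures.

0.12 M

Pb²⁺/Pb is the cathode, Ni²⁺/Ni the anode: E°cell = +0.14 V, n = 2.
Overall reaction: Pb²⁺(aq) + Ni(s) → Pb(s) + Ni²⁺(aq); Q = [Ni²⁺]^1/[Pb²⁺]^1.
From E = E° − (0.0592/n) log Q: log Q = (E° − E)·n/0.0592 = (+0.14 − (+0.189))·2/0.0592 = -1.6554.
So 1·log[Pb²⁺] = 1·log(0.00266) − log Q = -2.5751 − (-1.6554) = -0.9197; [Pb²⁺] = 10^(-0.9197) ≈ 0.12 M.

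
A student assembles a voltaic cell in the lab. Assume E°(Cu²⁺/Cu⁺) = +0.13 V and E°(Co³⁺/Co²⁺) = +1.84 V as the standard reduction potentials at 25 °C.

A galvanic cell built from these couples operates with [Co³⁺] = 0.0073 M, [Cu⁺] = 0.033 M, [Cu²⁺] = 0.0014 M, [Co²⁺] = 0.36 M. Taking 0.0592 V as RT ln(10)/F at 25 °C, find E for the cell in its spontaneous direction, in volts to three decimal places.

Co³⁺/Co²⁺ is the cathode (higher E°), Cu²⁺/Cu⁺ the anode: E°cell = +1.84 − (+0.13) = +1.71 V, n = 1.
Overall: Co³⁺(aq) + Cu⁺(aq) → Co²⁺(aq) + Cu²⁺(aq)
Q = [Co²⁺]·[Cu²⁺] / ([Co³⁺]·[Cu⁺]); log Q = 0.321.
E = E° − (0.0592/n) log Q = +1.71 − (0.0592/1)(0.321) = +1.691 V.

+1.691 V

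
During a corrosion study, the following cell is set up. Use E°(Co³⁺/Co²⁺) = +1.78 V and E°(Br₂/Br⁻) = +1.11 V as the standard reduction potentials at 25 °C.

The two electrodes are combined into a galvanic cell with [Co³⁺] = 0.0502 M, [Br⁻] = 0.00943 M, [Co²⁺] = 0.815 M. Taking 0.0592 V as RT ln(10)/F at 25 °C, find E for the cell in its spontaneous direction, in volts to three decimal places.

Co³⁺/Co²⁺ is the cathode (higher E°), Br₂/Br⁻ the anode: E°cell = +1.78 − (+1.11) = +0.67 V, n = 2.
Overall: 2 Co³⁺(aq) + 2 Br⁻(aq) → 2 Co²⁺(aq) + Br₂(l)
Q = [Co²⁺]^2 / ([Co³⁺]^2·[Br⁻]^2); log Q = 6.472.
E = E° − (0.0592/n) log Q = +0.67 − (0.0592/2)(6.472) = +0.478 V.

+0.478 V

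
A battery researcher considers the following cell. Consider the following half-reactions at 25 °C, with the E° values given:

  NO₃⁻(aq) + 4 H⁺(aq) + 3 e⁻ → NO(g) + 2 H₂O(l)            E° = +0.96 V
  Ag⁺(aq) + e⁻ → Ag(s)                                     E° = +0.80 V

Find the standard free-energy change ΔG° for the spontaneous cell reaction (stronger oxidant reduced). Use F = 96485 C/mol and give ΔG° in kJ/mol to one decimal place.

-46.3 kJ/mol

NO₃⁻/NO (E° = +0.96 V) is the cathode; Ag⁺/Ag (E° = +0.80 V) is the anode, so E°cell = +0.16 V.
Balancing electrons gives n = 3 (lcm of 3 and 1).
ΔG° = −nFE° = −(3)(96485)(+0.16) = -46,313 J = -46.3 kJ/mol.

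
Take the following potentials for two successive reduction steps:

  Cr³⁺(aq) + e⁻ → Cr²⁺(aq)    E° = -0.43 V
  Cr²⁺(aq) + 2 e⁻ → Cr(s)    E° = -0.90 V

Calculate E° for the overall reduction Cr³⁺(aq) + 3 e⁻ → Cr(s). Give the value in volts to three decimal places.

-0.743 V

Adding the free-energy changes (−nFE°) of the two steps gives −n₃FE°₃ = −n₁FE°₁ − n₂FE°₂.
E°₃ = (1×-0.43 + 2×-0.90) / 3 = (-2.230) / 3 = -0.743 V.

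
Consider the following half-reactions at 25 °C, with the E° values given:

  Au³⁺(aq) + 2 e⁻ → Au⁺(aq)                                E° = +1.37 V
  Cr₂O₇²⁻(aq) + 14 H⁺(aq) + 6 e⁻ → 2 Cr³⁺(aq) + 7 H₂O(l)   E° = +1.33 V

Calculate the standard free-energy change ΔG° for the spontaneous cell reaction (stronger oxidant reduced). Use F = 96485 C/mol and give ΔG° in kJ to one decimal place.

Au³⁺/Au⁺ (E° = +1.37 V) is the cathode; Cr₂O₇²⁻/Cr³⁺ (E° = +1.33 V) is the anode, so E°cell = +0.04 V.
Balancing electrons gives n = 6 (lcm of 2 and 6).
ΔG° = −nFE° = −(6)(96485)(+0.04) = -23,156 J = -23.2 kJ.

-23.2 kJ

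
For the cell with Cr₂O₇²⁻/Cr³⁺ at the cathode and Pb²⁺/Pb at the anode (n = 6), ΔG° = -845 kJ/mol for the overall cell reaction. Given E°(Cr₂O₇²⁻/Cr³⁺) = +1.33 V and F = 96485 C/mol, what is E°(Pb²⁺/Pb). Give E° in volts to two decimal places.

-0.13 V

E°cell = −ΔG°/(nF) = −(-845×10³)/((6)(96485)) = +1.460 V.
Since Cr₂O₇²⁻/Cr³⁺ is the cathode and Pb²⁺/Pb the anode, E°cell = E°(Cr₂O₇²⁻/Cr³⁺) − E°(Pb²⁺/Pb).
So E°(Pb²⁺/Pb) = E°(Cr₂O₇²⁻/Cr³⁺) − E°cell = (+1.33) − (+1.460) = -0.13 V.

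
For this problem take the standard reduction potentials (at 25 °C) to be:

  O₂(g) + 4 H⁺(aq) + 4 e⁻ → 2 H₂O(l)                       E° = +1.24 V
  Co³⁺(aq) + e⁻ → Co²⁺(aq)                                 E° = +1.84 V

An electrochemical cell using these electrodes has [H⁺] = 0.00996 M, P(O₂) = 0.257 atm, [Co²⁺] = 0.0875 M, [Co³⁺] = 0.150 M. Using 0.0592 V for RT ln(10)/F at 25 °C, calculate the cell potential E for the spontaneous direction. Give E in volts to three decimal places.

+0.741 V

Co³⁺/Co²⁺ is the cathode (higher E°), O₂/H₂O the anode: E°cell = +1.84 − (+1.24) = +0.60 V, n = 4.
Overall: 4 Co³⁺(aq) + 2 H₂O(l) → 4 Co²⁺(aq) + O₂(g) + 4 H⁺(aq)
Q = [Co²⁺]^4·P(O₂)·[H⁺]^4 / ([Co³⁺]^4); log Q = -9.533.
E = E° − (0.0592/n) log Q = +0.60 − (0.0592/4)(-9.533) = +0.741 V.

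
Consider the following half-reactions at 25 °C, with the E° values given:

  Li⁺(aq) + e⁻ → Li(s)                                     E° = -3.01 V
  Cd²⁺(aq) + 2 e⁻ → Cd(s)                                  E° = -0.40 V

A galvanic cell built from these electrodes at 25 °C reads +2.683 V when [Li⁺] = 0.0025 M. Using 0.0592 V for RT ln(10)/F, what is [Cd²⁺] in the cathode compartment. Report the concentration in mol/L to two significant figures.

Cd²⁺/Cd is the cathode, Li⁺/Li the anode: E°cell = +2.61 V, n = 2.
Overall reaction: Cd²⁺(aq) + 2 Li(s) → Cd(s) + 2 Li⁺(aq); Q = [Li⁺]^2/[Cd²⁺]^1.
From E = E° − (0.0592/n) log Q: log Q = (E° − E)·n/0.0592 = (+2.61 − (+2.683))·2/0.0592 = -2.4662.
So 1·log[Cd²⁺] = 2·log(0.0025) − log Q = -5.2041 − (-2.4662) = -2.7379; [Cd²⁺] = 10^(-2.7379) ≈ 0.0018 M.

0.0018 M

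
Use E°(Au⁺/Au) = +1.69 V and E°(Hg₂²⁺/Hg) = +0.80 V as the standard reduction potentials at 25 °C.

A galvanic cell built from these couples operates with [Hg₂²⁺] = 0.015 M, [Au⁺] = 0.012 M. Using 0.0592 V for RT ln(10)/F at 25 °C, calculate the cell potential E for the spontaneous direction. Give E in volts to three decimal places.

+0.830 V

Au⁺/Au is the cathode (higher E°), Hg₂²⁺/Hg the anode: E°cell = +1.69 − (+0.80) = +0.89 V, n = 2.
Overall: 2 Au⁺(aq) + 2 Hg(l) → 2 Au(s) + Hg₂²⁺(aq)
Q = [Hg₂²⁺] / ([Au⁺]^2); log Q = 2.018.
E = E° − (0.0592/n) log Q = +0.89 − (0.0592/2)(2.018) = +0.830 V.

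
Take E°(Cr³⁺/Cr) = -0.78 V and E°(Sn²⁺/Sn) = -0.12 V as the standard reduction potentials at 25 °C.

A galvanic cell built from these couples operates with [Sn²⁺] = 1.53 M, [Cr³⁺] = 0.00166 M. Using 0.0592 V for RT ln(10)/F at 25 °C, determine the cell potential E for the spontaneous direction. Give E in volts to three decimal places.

Sn²⁺/Sn is the cathode (higher E°), Cr³⁺/Cr the anode: E°cell = -0.12 − (-0.78) = +0.66 V, n = 6.
Overall: 3 Sn²⁺(aq) + 2 Cr(s) → 3 Sn(s) + 2 Cr³⁺(aq)
Q = [Cr³⁺]^2 / ([Sn²⁺]^3); log Q = -6.114.
E = E° − (0.0592/n) log Q = +0.66 − (0.0592/6)(-6.114) = +0.720 V.

+0.720 V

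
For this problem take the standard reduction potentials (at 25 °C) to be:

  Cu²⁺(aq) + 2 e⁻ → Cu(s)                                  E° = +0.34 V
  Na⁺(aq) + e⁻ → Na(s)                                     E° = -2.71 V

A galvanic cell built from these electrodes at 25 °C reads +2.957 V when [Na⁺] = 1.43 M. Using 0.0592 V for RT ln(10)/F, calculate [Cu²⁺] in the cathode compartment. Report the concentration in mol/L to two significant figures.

Cu²⁺/Cu is the cathode, Na⁺/Na the anode: E°cell = +3.05 V, n = 2.
Overall reaction: Cu²⁺(aq) + 2 Na(s) → Cu(s) + 2 Na⁺(aq); Q = [Na⁺]^2/[Cu²⁺]^1.
From E = E° − (0.0592/n) log Q: log Q = (E° − E)·n/0.0592 = (+3.05 − (+2.957))·2/0.0592 = 3.1419.
So 1·log[Cu²⁺] = 2·log(1.43) − log Q = 0.3107 − (3.1419) = -2.8312; [Cu²⁺] = 10^(-2.8312) ≈ 0.0015 M.

0.0015 M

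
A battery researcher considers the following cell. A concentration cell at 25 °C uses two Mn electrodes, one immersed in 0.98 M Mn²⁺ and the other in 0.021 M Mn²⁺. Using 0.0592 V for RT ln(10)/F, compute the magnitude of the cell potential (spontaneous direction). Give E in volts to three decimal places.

For a concentration cell E°cell = 0. The 0.98 M side is the cathode (reduction is favoured where [Mn²⁺] is higher).
With n = 2, E = −(0.0592/2) log([Mn²⁺]ₐₙ/[Mn²⁺]꜀ₐₜ) = −(0.0592/2) log(0.021/0.98) = −(0.0592/2)(-1.669) = +0.049 V.

+0.049 V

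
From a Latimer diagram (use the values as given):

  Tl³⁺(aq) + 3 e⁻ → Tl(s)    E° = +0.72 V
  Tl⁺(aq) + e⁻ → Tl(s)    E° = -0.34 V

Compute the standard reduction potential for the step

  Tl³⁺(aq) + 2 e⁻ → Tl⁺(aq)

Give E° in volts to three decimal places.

Sequential free energies add, so n₃E°₃ = n₁E°₁ + n₂E°₂.
With n₃ = 3, and the known step contributing 1×(-0.34) V, the unknown satisfies 2·E° = 3×(+0.72) − 1×(-0.34) = +2.500.
E° = +2.500 / 2 = +1.250 V.

+1.250 V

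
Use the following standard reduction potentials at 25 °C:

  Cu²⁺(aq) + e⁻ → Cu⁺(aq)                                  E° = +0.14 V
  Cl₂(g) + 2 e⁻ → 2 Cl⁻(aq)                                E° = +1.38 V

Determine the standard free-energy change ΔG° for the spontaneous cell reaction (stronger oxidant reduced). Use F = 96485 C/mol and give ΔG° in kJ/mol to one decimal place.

-239.3 kJ/mol

Cl₂/Cl⁻ (E° = +1.38 V) is the cathode; Cu²⁺/Cu⁺ (E° = +0.14 V) is the anode, so E°cell = +1.24 V.
Balancing electrons gives n = 2 (lcm of 2 and 1).
ΔG° = −nFE° = −(2)(96485)(+1.24) = -239,283 J = -239.3 kJ/mol.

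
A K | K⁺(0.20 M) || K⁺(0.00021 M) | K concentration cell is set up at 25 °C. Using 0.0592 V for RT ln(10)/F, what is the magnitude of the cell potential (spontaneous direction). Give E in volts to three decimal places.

+0.176 V

For a concentration cell E°cell = 0. The 0.20 M side is the cathode (reduction is favoured where [K⁺] is higher).
With n = 1, E = −(0.0592/1) log([K⁺]ₐₙ/[K⁺]꜀ₐₜ) = −(0.0592/1) log(0.00021/0.2) = −(0.0592/1)(-2.979) = +0.176 V.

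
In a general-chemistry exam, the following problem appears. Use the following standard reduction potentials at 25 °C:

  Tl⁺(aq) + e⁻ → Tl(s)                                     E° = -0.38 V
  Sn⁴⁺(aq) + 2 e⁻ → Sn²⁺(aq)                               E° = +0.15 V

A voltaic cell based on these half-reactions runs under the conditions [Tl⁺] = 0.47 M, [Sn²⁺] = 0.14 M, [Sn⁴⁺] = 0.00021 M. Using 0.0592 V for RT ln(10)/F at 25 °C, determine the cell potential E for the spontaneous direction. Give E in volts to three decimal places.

Sn⁴⁺/Sn²⁺ is the cathode (higher E°), Tl⁺/Tl the anode: E°cell = +0.15 − (-0.38) = +0.53 V, n = 2.
Overall: Sn⁴⁺(aq) + 2 Tl(s) → Sn²⁺(aq) + 2 Tl⁺(aq)
Q = [Sn²⁺]·[Tl⁺]^2 / ([Sn⁴⁺]); log Q = 2.168.
E = E° − (0.0592/n) log Q = +0.53 − (0.0592/2)(2.168) = +0.466 V.

+0.466 V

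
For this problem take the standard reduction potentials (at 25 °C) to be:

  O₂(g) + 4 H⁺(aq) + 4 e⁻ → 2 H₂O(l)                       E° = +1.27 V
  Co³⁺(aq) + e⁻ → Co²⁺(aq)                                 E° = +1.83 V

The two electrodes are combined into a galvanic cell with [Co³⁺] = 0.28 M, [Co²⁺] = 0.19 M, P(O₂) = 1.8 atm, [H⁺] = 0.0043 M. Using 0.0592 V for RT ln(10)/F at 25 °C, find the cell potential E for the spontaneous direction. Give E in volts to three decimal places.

Co³⁺/Co²⁺ is the cathode (higher E°), O₂/H₂O the anode: E°cell = +1.83 − (+1.27) = +0.56 V, n = 4.
Overall: 4 Co³⁺(aq) + 2 H₂O(l) → 4 Co²⁺(aq) + O₂(g) + 4 H⁺(aq)
Q = [Co²⁺]^4·P(O₂)·[H⁺]^4 / ([Co³⁺]^4); log Q = -9.884.
E = E° − (0.0592/n) log Q = +0.56 − (0.0592/4)(-9.884) = +0.706 V.

+0.706 V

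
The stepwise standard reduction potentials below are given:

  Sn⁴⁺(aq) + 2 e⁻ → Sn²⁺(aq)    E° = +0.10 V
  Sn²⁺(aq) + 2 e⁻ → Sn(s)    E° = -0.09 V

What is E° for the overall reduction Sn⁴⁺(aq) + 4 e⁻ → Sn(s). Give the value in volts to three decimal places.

Adding the free-energy changes (−nFE°) of the two steps gives −n₃FE°₃ = −n₁FE°₁ − n₂FE°₂.
E°₃ = (2×+0.10 + 2×-0.09) / 4 = (+0.020) / 4 = +0.005 V.

+0.005 V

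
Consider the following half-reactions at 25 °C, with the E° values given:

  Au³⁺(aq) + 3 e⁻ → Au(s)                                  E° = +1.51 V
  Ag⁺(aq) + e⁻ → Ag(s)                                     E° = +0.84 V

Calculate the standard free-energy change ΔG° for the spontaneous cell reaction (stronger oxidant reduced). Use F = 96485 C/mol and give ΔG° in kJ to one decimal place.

Au³⁺/Au (E° = +1.51 V) is the cathode; Ag⁺/Ag (E° = +0.84 V) is the anode, so E°cell = +0.67 V.
Balancing electrons gives n = 3 (lcm of 3 and 1).
ΔG° = −nFE° = −(3)(96485)(+0.67) = -193,935 J = -193.9 kJ.

-193.9 kJ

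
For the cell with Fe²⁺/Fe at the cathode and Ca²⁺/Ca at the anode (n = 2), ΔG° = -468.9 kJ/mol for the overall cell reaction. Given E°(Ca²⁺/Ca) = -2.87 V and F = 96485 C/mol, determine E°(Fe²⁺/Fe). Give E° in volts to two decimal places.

-0.44 V

E°cell = −ΔG°/(nF) = −(-468.9×10³)/((2)(96485)) = +2.430 V.
Since Fe²⁺/Fe is the cathode and Ca²⁺/Ca the anode, E°cell = E°(Fe²⁺/Fe) − E°(Ca²⁺/Ca).
So E°(Fe²⁺/Fe) = E°cell + E°(Ca²⁺/Ca) = +2.430 + (-2.87) = -0.44 V.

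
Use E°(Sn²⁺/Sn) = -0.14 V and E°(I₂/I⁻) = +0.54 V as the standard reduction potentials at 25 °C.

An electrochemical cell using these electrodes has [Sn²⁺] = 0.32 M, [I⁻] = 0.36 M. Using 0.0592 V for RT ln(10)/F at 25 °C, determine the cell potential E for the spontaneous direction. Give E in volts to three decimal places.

I₂/I⁻ is the cathode (higher E°), Sn²⁺/Sn the anode: E°cell = +0.54 − (-0.14) = +0.68 V, n = 2.
Overall: I₂(s) + Sn(s) → 2 I⁻(aq) + Sn²⁺(aq)
Q = [I⁻]^2·[Sn²⁺]; log Q = -1.382.
E = E° − (0.0592/n) log Q = +0.68 − (0.0592/2)(-1.382) = +0.721 V.

+0.721 V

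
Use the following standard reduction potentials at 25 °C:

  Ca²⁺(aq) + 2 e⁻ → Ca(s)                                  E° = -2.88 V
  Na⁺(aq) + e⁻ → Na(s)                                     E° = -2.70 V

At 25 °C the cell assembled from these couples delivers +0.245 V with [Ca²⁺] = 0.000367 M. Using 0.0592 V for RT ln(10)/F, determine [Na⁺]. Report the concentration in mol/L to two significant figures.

0.24 M

Na⁺/Na is the cathode, Ca²⁺/Ca the anode: E°cell = +0.18 V, n = 2.
Overall reaction: 2 Na⁺(aq) + Ca(s) → 2 Na(s) + Ca²⁺(aq); Q = [Ca²⁺]^1/[Na⁺]^2.
From E = E° − (0.0592/n) log Q: log Q = (E° − E)·n/0.0592 = (+0.18 − (+0.245))·2/0.0592 = -2.1959.
So 2·log[Na⁺] = 1·log(0.000367) − log Q = -3.4353 − (-2.1959) = -1.2394; log[Na⁺] = -1.2394 / 2 = -0.6197; [Na⁺] = 10^(-0.6197) ≈ 0.24 M.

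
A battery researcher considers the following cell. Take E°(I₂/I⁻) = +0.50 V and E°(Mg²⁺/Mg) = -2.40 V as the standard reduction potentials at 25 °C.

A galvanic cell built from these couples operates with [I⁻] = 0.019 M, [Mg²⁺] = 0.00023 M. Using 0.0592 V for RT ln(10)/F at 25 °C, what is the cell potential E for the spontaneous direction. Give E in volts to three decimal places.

I₂/I⁻ is the cathode (higher E°), Mg²⁺/Mg the anode: E°cell = +0.50 − (-2.40) = +2.90 V, n = 2.
Overall: I₂(s) + Mg(s) → 2 I⁻(aq) + Mg²⁺(aq)
Q = [I⁻]^2·[Mg²⁺]; log Q = -7.081.
E = E° − (0.0592/n) log Q = +2.90 − (0.0592/2)(-7.081) = +3.110 V.

+3.110 V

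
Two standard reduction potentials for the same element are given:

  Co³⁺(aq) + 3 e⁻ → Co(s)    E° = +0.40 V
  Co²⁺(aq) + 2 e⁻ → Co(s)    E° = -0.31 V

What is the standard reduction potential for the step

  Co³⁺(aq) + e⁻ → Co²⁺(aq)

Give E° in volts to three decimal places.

+1.820 V

Sequential free energies add, so n₃E°₃ = n₁E°₁ + n₂E°₂.
With n₃ = 3, and the known step contributing 2×(-0.31) V, the unknown satisfies 1·E° = 3×(+0.40) − 2×(-0.31) = +1.820.
E° = +1.820 / 1 = +1.820 V.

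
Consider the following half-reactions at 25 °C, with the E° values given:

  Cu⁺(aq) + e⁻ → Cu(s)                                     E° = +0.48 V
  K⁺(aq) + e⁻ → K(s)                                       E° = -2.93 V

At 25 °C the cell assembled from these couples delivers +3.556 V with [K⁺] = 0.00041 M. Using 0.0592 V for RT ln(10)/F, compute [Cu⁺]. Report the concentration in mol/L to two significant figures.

0.12 M

Cu⁺/Cu is the cathode, K⁺/K the anode: E°cell = +3.41 V, n = 1.
Overall reaction: Cu⁺(aq) + K(s) → Cu(s) + K⁺(aq); Q = [K⁺]^1/[Cu⁺]^1.
From E = E° − (0.0592/n) log Q: log Q = (E° − E)·n/0.0592 = (+3.41 − (+3.556))·1/0.0592 = -2.4662.
So 1·log[Cu⁺] = 1·log(0.00041) − log Q = -3.3872 − (-2.4662) = -0.9210; [Cu⁺] = 10^(-0.9210) ≈ 0.12 M.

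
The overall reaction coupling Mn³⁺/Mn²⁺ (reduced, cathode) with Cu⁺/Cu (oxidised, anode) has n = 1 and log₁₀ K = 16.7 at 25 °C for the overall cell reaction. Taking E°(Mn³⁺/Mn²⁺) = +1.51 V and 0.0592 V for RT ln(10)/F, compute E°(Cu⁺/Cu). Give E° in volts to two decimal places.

E°cell = (0.0592/n)·log K = (0.0592/1)(16.7) = +0.989 V.
Since Mn³⁺/Mn²⁺ is the cathode and Cu⁺/Cu the anode, E°cell = E°(Mn³⁺/Mn²⁺) − E°(Cu⁺/Cu).
So E°(Cu⁺/Cu) = E°(Mn³⁺/Mn²⁺) − E°cell = (+1.51) − (+0.989) = +0.52 V.

+0.52 V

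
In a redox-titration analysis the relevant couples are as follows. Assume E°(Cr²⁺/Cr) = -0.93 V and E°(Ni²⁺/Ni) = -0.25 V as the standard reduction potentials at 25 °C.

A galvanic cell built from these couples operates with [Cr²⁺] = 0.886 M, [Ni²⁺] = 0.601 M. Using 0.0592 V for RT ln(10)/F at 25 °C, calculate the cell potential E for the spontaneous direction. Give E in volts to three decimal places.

Ni²⁺/Ni is the cathode (higher E°), Cr²⁺/Cr the anode: E°cell = -0.25 − (-0.93) = +0.68 V, n = 2.
Overall: Ni²⁺(aq) + Cr(s) → Ni(s) + Cr²⁺(aq)
Q = [Cr²⁺] / ([Ni²⁺]); log Q = 0.169.
E = E° − (0.0592/n) log Q = +0.68 − (0.0592/2)(0.169) = +0.675 V.

+0.675 V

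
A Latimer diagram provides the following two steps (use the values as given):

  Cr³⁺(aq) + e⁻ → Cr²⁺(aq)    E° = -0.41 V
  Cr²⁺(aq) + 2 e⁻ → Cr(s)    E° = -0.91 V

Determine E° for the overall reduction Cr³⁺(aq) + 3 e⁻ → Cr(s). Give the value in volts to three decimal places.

Adding the free-energy changes (−nFE°) of the two steps gives −n₃FE°₃ = −n₁FE°₁ − n₂FE°₂.
E°₃ = (1×-0.41 + 2×-0.91) / 3 = (-2.230) / 3 = -0.743 V.

-0.743 V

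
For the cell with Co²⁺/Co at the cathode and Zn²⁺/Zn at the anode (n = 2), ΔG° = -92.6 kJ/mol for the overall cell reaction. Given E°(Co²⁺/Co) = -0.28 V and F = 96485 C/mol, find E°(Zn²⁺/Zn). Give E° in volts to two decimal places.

-0.76 V

E°cell = −ΔG°/(nF) = −(-92.6×10³)/((2)(96485)) = +0.480 V.
Since Co²⁺/Co is the cathode and Zn²⁺/Zn the anode, E°cell = E°(Co²⁺/Co) − E°(Zn²⁺/Zn).
So E°(Zn²⁺/Zn) = E°(Co²⁺/Co) − E°cell = (-0.28) − (+0.480) = -0.76 V.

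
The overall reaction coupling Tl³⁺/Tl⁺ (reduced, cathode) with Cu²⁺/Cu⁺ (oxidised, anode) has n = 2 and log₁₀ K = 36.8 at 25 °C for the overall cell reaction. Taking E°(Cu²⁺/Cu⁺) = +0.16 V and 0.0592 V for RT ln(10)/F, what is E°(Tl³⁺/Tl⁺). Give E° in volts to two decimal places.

+1.25 V

E°cell = (0.0592/n)·log K = (0.0592/2)(36.8) = +1.089 V.
Since Tl³⁺/Tl⁺ is the cathode and Cu²⁺/Cu⁺ the anode, E°cell = E°(Tl³⁺/Tl⁺) − E°(Cu²⁺/Cu⁺).
So E°(Tl³⁺/Tl⁺) = E°cell + E°(Cu²⁺/Cu⁺) = +1.089 + (+0.16) = +1.25 V.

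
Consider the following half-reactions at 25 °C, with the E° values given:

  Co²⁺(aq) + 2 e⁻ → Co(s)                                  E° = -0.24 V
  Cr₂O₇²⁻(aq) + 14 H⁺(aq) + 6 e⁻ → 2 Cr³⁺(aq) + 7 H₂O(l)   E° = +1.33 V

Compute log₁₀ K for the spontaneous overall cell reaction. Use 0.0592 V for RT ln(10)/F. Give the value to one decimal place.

Cathode: Cr₂O₇²⁻/Cr³⁺; anode: Co²⁺/Co. E°cell = +1.57 V, n = 6.
log K = nE°cell / 0.0592 = (6)(+1.57) / 0.0592 = 159.1.

159.1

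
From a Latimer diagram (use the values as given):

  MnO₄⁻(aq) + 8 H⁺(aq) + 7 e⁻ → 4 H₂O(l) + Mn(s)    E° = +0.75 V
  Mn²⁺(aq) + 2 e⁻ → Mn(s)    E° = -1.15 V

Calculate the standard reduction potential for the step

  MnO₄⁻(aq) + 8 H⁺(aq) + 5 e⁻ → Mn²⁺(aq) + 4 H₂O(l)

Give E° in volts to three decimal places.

Sequential free energies add, so n₃E°₃ = n₁E°₁ + n₂E°₂.
With n₃ = 7, and the known step contributing 2×(-1.15) V, the unknown satisfies 5·E° = 7×(+0.75) − 2×(-1.15) = +7.550.
E° = +7.550 / 5 = +1.510 V.

+1.510 V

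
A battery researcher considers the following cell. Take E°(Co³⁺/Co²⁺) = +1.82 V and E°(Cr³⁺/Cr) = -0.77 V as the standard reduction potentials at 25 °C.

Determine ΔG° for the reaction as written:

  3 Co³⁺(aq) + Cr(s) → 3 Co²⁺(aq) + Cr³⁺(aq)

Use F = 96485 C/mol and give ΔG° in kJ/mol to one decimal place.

-749.7 kJ/mol

As written, Co³⁺/Co²⁺ is reduced (cathode) and Cr³⁺/Cr is oxidised (anode), so E°cell = (+1.82) − (-0.77) = +2.59 V.
Balancing electrons gives n = 3.
ΔG° = −nFE° = −(3)(96485)(+2.59) = -749,688 J = -749.7 kJ/mol.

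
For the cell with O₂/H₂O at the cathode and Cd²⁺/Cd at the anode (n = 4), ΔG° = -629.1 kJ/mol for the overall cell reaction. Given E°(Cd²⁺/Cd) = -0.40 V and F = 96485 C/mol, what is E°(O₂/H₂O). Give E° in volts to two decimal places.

+1.23 V

E°cell = −ΔG°/(nF) = −(-629.1×10³)/((4)(96485)) = +1.630 V.
Since O₂/H₂O is the cathode and Cd²⁺/Cd the anode, E°cell = E°(O₂/H₂O) − E°(Cd²⁺/Cd).
So E°(O₂/H₂O) = E°cell + E°(Cd²⁺/Cd) = +1.630 + (-0.40) = +1.23 V.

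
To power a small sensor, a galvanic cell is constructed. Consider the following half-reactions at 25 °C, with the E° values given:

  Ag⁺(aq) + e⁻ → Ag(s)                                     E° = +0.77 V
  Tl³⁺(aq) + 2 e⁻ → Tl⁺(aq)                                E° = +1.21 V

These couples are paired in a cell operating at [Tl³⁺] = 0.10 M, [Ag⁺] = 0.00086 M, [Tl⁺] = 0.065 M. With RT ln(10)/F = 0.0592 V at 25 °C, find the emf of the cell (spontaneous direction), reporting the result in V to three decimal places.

+0.627 V

Tl³⁺/Tl⁺ is the cathode (higher E°), Ag⁺/Ag the anode: E°cell = +1.21 − (+0.77) = +0.44 V, n = 2.
Overall: Tl³⁺(aq) + 2 Ag(s) → Tl⁺(aq) + 2 Ag⁺(aq)
Q = [Tl⁺]·[Ag⁺]^2 / ([Tl³⁺]); log Q = -6.318.
E = E° − (0.0592/n) log Q = +0.44 − (0.0592/2)(-6.318) = +0.627 V.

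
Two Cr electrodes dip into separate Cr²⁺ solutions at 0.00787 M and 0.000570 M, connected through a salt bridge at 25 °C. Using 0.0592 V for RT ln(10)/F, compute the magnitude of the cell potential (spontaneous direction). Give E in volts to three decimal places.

For a concentration cell E°cell = 0. The 0.00787 M side is the cathode (reduction is favoured where [Cr²⁺] is higher).
With n = 2, E = −(0.0592/2) log([Cr²⁺]ₐₙ/[Cr²⁺]꜀ₐₜ) = −(0.0592/2) log(0.00057/0.00787) = −(0.0592/2)(-1.140) = +0.034 V.

+0.034 V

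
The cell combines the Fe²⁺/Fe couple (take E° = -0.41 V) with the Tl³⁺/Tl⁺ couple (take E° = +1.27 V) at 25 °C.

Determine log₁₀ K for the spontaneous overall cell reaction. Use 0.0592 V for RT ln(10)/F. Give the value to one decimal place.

Cathode: Tl³⁺/Tl⁺; anode: Fe²⁺/Fe. E°cell = +1.68 V, n = 2.
log K = nE°cell / 0.0592 = (2)(+1.68) / 0.0592 = 56.8.

56.8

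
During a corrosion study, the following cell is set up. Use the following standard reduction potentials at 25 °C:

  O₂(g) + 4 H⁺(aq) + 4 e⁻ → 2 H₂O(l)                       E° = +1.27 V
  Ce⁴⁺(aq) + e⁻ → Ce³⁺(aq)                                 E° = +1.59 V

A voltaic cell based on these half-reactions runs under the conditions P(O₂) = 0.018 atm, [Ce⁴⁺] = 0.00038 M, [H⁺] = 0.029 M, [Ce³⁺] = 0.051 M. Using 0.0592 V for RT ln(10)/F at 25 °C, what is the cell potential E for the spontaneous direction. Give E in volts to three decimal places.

Ce⁴⁺/Ce³⁺ is the cathode (higher E°), O₂/H₂O the anode: E°cell = +1.59 − (+1.27) = +0.32 V, n = 4.
Overall: 4 Ce⁴⁺(aq) + 2 H₂O(l) → 4 Ce³⁺(aq) + O₂(g) + 4 H⁺(aq)
Q = [Ce³⁺]^4·P(O₂)·[H⁺]^4 / ([Ce⁴⁺]^4); log Q = 0.616.
E = E° − (0.0592/n) log Q = +0.32 − (0.0592/4)(0.616) = +0.311 V.

+0.311 V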